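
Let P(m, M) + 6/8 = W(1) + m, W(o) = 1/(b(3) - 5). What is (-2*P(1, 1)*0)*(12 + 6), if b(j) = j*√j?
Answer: 0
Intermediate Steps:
b(j) = j^(3/2)
W(o) = 1/(-5 + 3*√3) (W(o) = 1/(3^(3/2) - 5) = 1/(3*√3 - 5) = 1/(-5 + 3*√3))
P(m, M) = 7/4 + m + 3*√3/2 (P(m, M) = -¾ + ((5/2 + 3*√3/2) + m) = -¾ + (5/2 + m + 3*√3/2) = 7/4 + m + 3*√3/2)
(-2*P(1, 1)*0)*(12 + 6) = (-2*(7/4 + 1 + 3*√3/2)*0)*(12 + 6) = (-2*(11/4 + 3*√3/2)*0)*18 = ((-11/2 - 3*√3)*0)*18 = 0*18 = 0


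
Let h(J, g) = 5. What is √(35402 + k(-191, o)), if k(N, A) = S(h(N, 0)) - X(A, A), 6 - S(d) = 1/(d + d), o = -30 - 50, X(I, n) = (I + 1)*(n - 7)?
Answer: √2853490/10 ≈ 168.92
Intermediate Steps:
X(I, n) = (1 + I)*(-7 + n)
o = -80
S(d) = 6 - 1/(2*d) (S(d) = 6 - 1/(d + d) = 6 - 1/(2*d))
k(N, A) = 129/10 - A² + 6*A (k(N, A) = (6 - ½/5) - (-7 + A - 7*A + A*A) = (6 - ½*⅕) - (-7 + A - 7*A + A²) = (6 - ⅒) - (-7 + A² - 6*A) = 59/10 + (7 - A² + 6*A) = 129/10 - A² + 6*A)
√(35402 + k(-191, o)) = √(35402 + (129/10 - 1*(-80)² + 6*(-80))) = √(35402 + (129/10 - 1*6400 - 480)) = √(35402 + (129/10 - 6400 - 480)) = √(35402 - 68671/10) = √(285349/10) = √2853490/10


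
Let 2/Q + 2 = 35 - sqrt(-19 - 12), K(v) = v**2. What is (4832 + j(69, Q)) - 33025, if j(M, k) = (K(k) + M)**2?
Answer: -288046664360159/12293120000 + 357051057*I*sqrt(31)/12293120000 ≈ -23432.0 + 0.16171*I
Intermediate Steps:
Q = 2/(33 - I*sqrt(31)) (Q = 2/(-2 + (35 - sqrt(-19 - 12))) = 2/(-2 + (35 - sqrt(-31))) = 2/(-2 + (35 - I*sqrt(31))) = 2/(33 - I*sqrt(31)) ≈ 0.058929 + 0.0099424*I)
j(M, k) = (M + k**2)**2 (j(M, k) = (k**2 + M)**2 = (M + k**2)**2)
(4832 + j(69, Q)) - 33025 = (4832 + (69 + (33/560 + I*sqrt(31)/560)**2)**2) - 33025 = -28193 + (69 + (33/560 + I*sqrt(31)/560)**2)**2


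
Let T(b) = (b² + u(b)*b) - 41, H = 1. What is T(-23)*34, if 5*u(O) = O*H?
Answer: 100946/5 ≈ 20189.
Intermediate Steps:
u(O) = O/5 (u(O) = (O*1)/5 = O/5)
T(b) = -41 + 6*b²/5 (T(b) = (b² + (b/5)*b) - 41 = (b² + b²/5) - 41 = 6*b²/5 - 41 = -41 + 6*b²/5)
T(-23)*34 = (-41 + (6/5)*(-23)²)*34 = (-41 + (6/5)*529)*34 = (-41 + 3174/5)*34 = (2969/5)*34 = 100946/5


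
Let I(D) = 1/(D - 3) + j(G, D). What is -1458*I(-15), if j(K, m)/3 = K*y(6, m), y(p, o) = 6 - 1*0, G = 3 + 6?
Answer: -236115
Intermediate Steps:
G = 9
y(p, o) = 6 (y(p, o) = 6 + 0 = 6)
j(K, m) = 18*K (j(K, m) = 3*(K*6) = 3*(6*K) = 18*K)
I(D) = 162 + 1/(-3 + D) (I(D) = 1/(D - 3) + 18*9 = 1/(-3 + D) + 162 = 162 + 1/(-3 + D))
-1458*I(-15) = -1458*(-485 + 162*(-15))/(-3 - 15) = -1458*(-485 - 2430)/(-18) = -(-81)*(-2915) = -1458*2915/18 = -236115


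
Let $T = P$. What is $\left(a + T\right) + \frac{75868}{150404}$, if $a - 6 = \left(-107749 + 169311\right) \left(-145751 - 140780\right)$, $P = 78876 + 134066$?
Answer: $- \frac{663251877811907}{37601} \approx -1.7639 \cdot 10^{10}$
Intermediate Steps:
$P = 212942$
$T = 212942$
$a = -17639421416$ ($a = 6 + \left(-107749 + 169311\right) \left(-145751 - 140780\right) = 6 + 61562 \left(-286531\right) = 6 - 17639421422 = -17639421416$)
$\left(a + T\right) + \frac{75868}{150404} = \left(-17639421416 + 212942\right) + \frac{75868}{150404} = -17639208474 + 75868 \cdot \frac{1}{150404} = -17639208474 + \frac{18967}{37601} = - \frac{663251877811907}{37601}$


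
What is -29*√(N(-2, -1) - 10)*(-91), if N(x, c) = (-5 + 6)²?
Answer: 7917*I ≈ 7917.0*I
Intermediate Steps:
N(x, c) = 1 (N(x, c) = 1² = 1)
-29*√(N(-2, -1) - 10)*(-91) = -29*√(1 - 10)*(-91) = -87*I*(-91) = 7917*I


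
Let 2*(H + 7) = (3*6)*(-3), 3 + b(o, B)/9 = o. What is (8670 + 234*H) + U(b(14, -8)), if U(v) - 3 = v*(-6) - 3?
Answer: 120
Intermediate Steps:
b(o, B) = -27 + 9*o
H = -34 (H = -7 + ((3*6)*(-3))/2 = -7 + (18*(-3))/2 = -7 + (½)*(-54) = -7 - 27 = -34)
U(v) = -6*v (U(v) = 3 + (v*(-6) - 3) = 3 + (-6*v - 3) = 3 + (-3 - 6*v) = -6*v)
(8670 + 234*H) + U(b(14, -8)) = (8670 + 234*(-34)) - 6*(-27 + 9*14) = (8670 - 7956) - 6*(-27 + 126) = 714 - 6*99 = 714 - 594 = 120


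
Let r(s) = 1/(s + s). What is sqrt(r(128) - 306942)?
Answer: I*sqrt(78577151)/16 ≈ 554.02*I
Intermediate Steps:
r(s) = 1/(2*s)
sqrt(r(128) - 306942) = sqrt((1/2)/128 - 306942) = sqrt((1/2)*(1/128) - 306942) = sqrt(1/256 - 306942) = sqrt(-78577151/256) = I*sqrt(78577151)/16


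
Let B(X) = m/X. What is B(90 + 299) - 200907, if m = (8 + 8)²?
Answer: -78152567/389 ≈ -2.0091e+5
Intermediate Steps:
m = 256 (m = 16² = 256)
B(X) = 256/X
B(90 + 299) - 200907 = 256/(90 + 299) - 200907 = 256/389 - 200907 = -78152567/389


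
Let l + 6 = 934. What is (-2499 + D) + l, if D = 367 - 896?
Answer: -2100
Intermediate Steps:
l = 928 (l = -6 + 934 = 928)
D = -529
(-2499 + D) + l = (-2499 - 529) + 928 = -3028 + 928 = -2100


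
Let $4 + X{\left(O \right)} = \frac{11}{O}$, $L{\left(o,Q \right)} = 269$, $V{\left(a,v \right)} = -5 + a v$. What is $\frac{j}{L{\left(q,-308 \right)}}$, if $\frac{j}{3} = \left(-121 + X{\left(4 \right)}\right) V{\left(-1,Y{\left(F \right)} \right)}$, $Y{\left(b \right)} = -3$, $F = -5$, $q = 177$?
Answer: $\frac{1467}{538} \approx 2.7268$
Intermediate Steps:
$X{\left(O \right)} = -4 + \frac{11}{O}$
$j = \frac{1467}{2}$ ($j = 3 \left(-121 - \left(4 - \frac{11}{4}\right)\right) \left(-5 - -3\right) = 3 \left(-121 + \left(-4 + 11 \cdot \frac{1}{4}\right)\right) \left(-5 + 3\right) = 3 \left(-121 + \left(-4 + \frac{11}{4}\right)\right) \left(-2\right) = 3 \left(-121 - \frac{5}{4}\right) \left(-2\right) = 3 \left(\left(- \frac{489}{4}\right) \left(-2\right)\right) = 3 \cdot \frac{489}{2} = \frac{1467}{2} \approx 733.5$)
$\frac{j}{L{\left(q,-308 \right)}} = \frac{1467}{2 \cdot 269} = \frac{1467}{2} \cdot \frac{1}{269} = \frac{1467}{538}$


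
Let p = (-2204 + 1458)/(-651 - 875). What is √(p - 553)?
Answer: I*√321654858/763 ≈ 23.506*I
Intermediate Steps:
p = 373/763 (p = -746/(-1526) = -746*(-1/1526) = 373/763 ≈ 0.48886)
√(p - 553) = √(373/763 - 553) = √(-421566/763) = I*√321654858/763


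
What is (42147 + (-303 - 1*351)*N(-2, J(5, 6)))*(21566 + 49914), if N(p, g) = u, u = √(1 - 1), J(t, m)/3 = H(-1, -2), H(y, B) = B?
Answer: 3012667560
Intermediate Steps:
J(t, m) = -6 (J(t, m) = 3*(-2) = -6)
u = 0 (u = √0 = 0)
N(p, g) = 0
(42147 + (-303 - 1*351)*N(-2, J(5, 6)))*(21566 + 49914) = (42147 + (-303 - 1*351)*0)*(21566 + 49914) = (42147 + (-303 - 351)*0)*71480 = (42147 - 654*0)*71480 = (42147 + 0)*71480 = 42147*71480 = 3012667560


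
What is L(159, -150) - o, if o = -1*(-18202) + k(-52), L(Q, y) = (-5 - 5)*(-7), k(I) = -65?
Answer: -18067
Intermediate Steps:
L(Q, y) = 70 (L(Q, y) = -10*(-7) = 70)
o = 18137 (o = -1*(-18202) - 65 = 18202 - 65 = 18137)
L(159, -150) - o = 70 - 1*18137 = 70 - 18137 = -18067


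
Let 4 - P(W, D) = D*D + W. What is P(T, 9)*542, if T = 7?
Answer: -45528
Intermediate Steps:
P(W, D) = 4 - W - D² (P(W, D) = 4 - (D*D + W) = 4 - (D² + W) = 4 - (W + D²) = 4 + (-W - D²) = 4 - W - D²)
P(T, 9)*542 = (4 - 1*7 - 1*9²)*542 = (4 - 7 - 1*81)*542 = (4 - 7 - 81)*542 = -84*542 = -45528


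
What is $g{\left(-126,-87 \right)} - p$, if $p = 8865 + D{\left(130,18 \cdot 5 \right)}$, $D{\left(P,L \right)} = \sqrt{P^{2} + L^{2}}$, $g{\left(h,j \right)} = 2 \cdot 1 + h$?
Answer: $-8989 - 50 \sqrt{10} \approx -9147.1$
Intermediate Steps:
$g{\left(h,j \right)} = 2 + h$
$D{\left(P,L \right)} = \sqrt{L^{2} + P^{2}}$
$p = 8865 + 50 \sqrt{10}$ ($p = 8865 + \sqrt{\left(18 \cdot 5\right)^{2} + 130^{2}} = 8865 + \sqrt{90^{2} + 16900} = 8865 + \sqrt{8100 + 16900} = 8865 + \sqrt{25000} = 8865 + 50 \sqrt{10} \approx 9023.1$)
$g{\left(-126,-87 \right)} - p = \left(2 - 126\right) - \left(8865 + 50 \sqrt{10}\right) = -124 - \left(8865 + 50 \sqrt{10}\right) = -8989 - 50 \sqrt{10}$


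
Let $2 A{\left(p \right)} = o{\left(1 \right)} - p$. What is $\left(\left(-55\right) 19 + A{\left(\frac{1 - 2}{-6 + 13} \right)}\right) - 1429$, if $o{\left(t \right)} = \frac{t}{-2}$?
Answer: $- \frac{69277}{28} \approx -2474.2$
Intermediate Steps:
$o{\left(t \right)} = - \frac{t}{2}$ ($o{\left(t \right)} = t \left(- \frac{1}{2}\right) = - \frac{t}{2}$)
$A{\left(p \right)} = - \frac{1}{4} - \frac{p}{2}$ ($A{\left(p \right)} = \frac{\left(- \frac{1}{2}\right) 1 - p}{2} = \frac{- \frac{1}{2} - p}{2} = - \frac{1}{4} - \frac{p}{2}$)
$\left(\left(-55\right) 19 + A{\left(\frac{1 - 2}{-6 + 13} \right)}\right) - 1429 = \left(\left(-55\right) 19 - \left(\frac{1}{4} + \frac{\left(1 - 2\right) \frac{1}{-6 + 13}}{2}\right)\right) - 1429 = \left(-1045 - \left(\frac{1}{4} + \frac{\left(-1\right) \frac{1}{7}}{2}\right)\right) - 1429 = \left(-1045 - \frac{5}{28}\right) - 1429 = - \frac{29265}{28} - 1429 = - \frac{69277}{28}$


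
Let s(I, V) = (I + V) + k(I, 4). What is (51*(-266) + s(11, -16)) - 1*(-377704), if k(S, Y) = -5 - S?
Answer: 364117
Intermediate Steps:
s(I, V) = -5 + V (s(I, V) = (I + V) + (-5 - I) = -5 + V)
(51*(-266) + s(11, -16)) - 1*(-377704) = (51*(-266) + (-5 - 16)) - 1*(-377704) = (-13566 - 21) + 377704 = -13587 + 377704 = 364117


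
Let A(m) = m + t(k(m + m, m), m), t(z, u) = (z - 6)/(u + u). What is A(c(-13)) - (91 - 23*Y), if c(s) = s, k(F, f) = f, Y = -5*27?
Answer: -83415/26 ≈ -3208.3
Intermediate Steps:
Y = -135
t(z, u) = (-6 + z)/(2*u) (t(z, u) = (-6 + z)/((2*u)) = (-6 + z)*(1/(2*u)) = (-6 + z)/(2*u))
A(m) = m + (-6 + m)/(2*m)
A(c(-13)) - (91 - 23*Y) = (½ - 13 - 3/(-13)) - (91 - 23*(-135)) = (½ - 13 - 3*(-1/13)) - (91 + 3105) = (½ - 13 + 3/13) - 1*3196 = -319/26 - 3196 = -83415/26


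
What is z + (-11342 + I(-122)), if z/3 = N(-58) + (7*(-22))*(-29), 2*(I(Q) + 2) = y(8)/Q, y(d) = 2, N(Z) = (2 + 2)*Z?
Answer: 165675/122 ≈ 1358.0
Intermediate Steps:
N(Z) = 4*Z
I(Q) = -2 + 1/Q (I(Q) = -2 + (2/Q)/2 = -2 + 1/Q)
z = 12702 (z = 3*(4*(-58) + (7*(-22))*(-29)) = 3*(-232 - 154*(-29)) = 3*(-232 + 4466) = 3*4234 = 12702)
z + (-11342 + I(-122)) = 12702 + (-11342 + (-2 + 1/(-122))) = 12702 + (-11342 + (-2 - 1/122)) = 12702 + (-11342 - 245/122) = 12702 - 1383969/122 = 165675/122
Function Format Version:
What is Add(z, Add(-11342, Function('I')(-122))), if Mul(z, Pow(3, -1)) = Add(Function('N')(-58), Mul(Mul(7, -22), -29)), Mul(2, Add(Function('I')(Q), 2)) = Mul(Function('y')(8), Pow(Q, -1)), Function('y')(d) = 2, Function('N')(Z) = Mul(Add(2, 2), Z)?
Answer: Rational(165675, 122) ≈ 1358.0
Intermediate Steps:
Function('N')(Z) = Mul(4, Z)
Function('I')(Q) = Add(-2, Pow(Q, -1)) (Function('I')(Q) = Add(-2, Mul(Rational(1, 2), Mul(2, Pow(Q, -1)))) = Add(-2, Pow(Q, -1)))
z = 12702 (z = Mul(3, Add(Mul(4, -58), Mul(Mul(7, -22), -29))) = Mul(3, Add(-232, Mul(-154, -29))) = Mul(3, Add(-232, 4466)) = Mul(3, 4234) = 12702)
Add(z, Add(-11342, Function('I')(-122))) = Add(12702, Add(-11342, Add(-2, Pow(-122, -1)))) = Add(12702, Add(-11342, Add(-2, Rational(-1, 122)))) = Add(12702, Add(-11342, Rational(-245, 122))) = Add(12702, Rational(-1383969, 122)) = Rational(165675, 122)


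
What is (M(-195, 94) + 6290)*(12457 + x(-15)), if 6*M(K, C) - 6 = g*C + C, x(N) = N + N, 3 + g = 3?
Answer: 235118840/3 ≈ 7.8373e+7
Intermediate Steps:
g = 0 (g = -3 + 3 = 0)
x(N) = 2*N
M(K, C) = 1 + C/6 (M(K, C) = 1 + (0*C + C)/6 = 1 + (0 + C)/6 = 1 + C/6)
(M(-195, 94) + 6290)*(12457 + x(-15)) = ((1 + (1/6)*94) + 6290)*(12457 + 2*(-15)) = ((1 + 47/3) + 6290)*(12457 - 30) = (50/3 + 6290)*12427 = (18920/3)*12427 = 235118840/3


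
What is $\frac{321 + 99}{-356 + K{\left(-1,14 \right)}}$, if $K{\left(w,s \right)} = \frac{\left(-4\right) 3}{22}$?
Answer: $- \frac{2310}{1961} \approx -1.178$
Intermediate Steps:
$K{\left(w,s \right)} = - \frac{6}{11}$ ($K{\left(w,s \right)} = \left(-12\right) \frac{1}{22} = - \frac{6}{11}$)
$\frac{321 + 99}{-356 + K{\left(-1,14 \right)}} = \frac{321 + 99}{-356 - \frac{6}{11}} = \frac{420}{- \frac{3922}{11}} = 420 \left(- \frac{11}{3922}\right) = - \frac{2310}{1961}$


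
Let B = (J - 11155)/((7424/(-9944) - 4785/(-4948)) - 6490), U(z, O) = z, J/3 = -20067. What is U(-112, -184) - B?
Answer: -4909290084672/39914506349 ≈ -123.00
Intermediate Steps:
J = -60201 (J = 3*(-20067) = -60201)
B = 438865373584/39914506349 (B = (-60201 - 11155)/((7424/(-9944) - 4785/(-4948)) - 6490) = -71356/((7424*(-1/9944) - 4785*(-1/4948)) - 6490) = -71356/((-928/1243 + 4785/4948) - 6490) = -71356/(1356011/6150364 - 6490) = -71356/(-39914506349/6150364) = -71356*(-6150364/39914506349) = 438865373584/39914506349 ≈ 10.995)
U(-112, -184) - B = -112 - 1*438865373584/39914506349 = -112 - 438865373584/39914506349 = -4909290084672/39914506349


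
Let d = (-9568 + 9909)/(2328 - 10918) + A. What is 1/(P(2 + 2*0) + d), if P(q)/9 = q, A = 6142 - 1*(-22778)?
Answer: 8590/248577079 ≈ 3.4557e-5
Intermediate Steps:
A = 28920 (A = 6142 + 22778 = 28920)
P(q) = 9*q
d = 248422459/8590 (d = (-9568 + 9909)/(2328 - 10918) + 28920 = 341/(-8590) + 28920 = 341*(-1/8590) + 28920 = -341/8590 + 28920 = 248422459/8590 ≈ 28920.)
1/(P(2 + 2*0) + d) = 1/(9*(2 + 2*0) + 248422459/8590) = 1/(9*(2 + 0) + 248422459/8590) = 1/(9*2 + 248422459/8590) = 1/(18 + 248422459/8590) = 1/(248577079/8590) = 8590/248577079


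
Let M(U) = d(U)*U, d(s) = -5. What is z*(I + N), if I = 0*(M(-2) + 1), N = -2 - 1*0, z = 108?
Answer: -216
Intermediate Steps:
N = -2 (N = -2 + 0 = -2)
M(U) = -5*U
I = 0 (I = 0*(-5*(-2) + 1) = 0*(10 + 1) = 0*11 = 0)
z*(I + N) = 108*(0 - 2) = 108*(-2) = -216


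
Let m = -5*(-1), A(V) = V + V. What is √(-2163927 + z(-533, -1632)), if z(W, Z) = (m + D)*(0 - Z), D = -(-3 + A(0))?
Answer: I*√2150871 ≈ 1466.6*I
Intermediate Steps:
A(V) = 2*V
D = 3 (D = -(-3 + 2*0) = -(-3 + 0) = -1*(-3) = 3)
m = 5
z(W, Z) = -8*Z (z(W, Z) = (5 + 3)*(0 - Z) = 8*(-Z) = -8*Z)
√(-2163927 + z(-533, -1632)) = √(-2163927 - 8*(-1632)) = √(-2163927 + 13056) = √(-2150871) = I*√2150871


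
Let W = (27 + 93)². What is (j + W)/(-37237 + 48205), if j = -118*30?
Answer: 905/914 ≈ 0.99015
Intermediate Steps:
j = -3540
W = 14400 (W = 120² = 14400)
(j + W)/(-37237 + 48205) = (-3540 + 14400)/(-37237 + 48205) = 10860/10968 = 10860*(1/10968) = 905/914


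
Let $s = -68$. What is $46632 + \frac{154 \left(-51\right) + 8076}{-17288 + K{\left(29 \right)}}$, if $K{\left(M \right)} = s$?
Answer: $\frac{404672385}{8678} \approx 46632.0$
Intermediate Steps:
$K{\left(M \right)} = -68$
$46632 + \frac{154 \left(-51\right) + 8076}{-17288 + K{\left(29 \right)}} = 46632 + \frac{154 \left(-51\right) + 8076}{-17288 - 68} = 46632 + \frac{-7854 + 8076}{-17356} = 46632 + 222 \left(- \frac{1}{17356}\right) = 46632 - \frac{111}{8678} = \frac{404672385}{8678}$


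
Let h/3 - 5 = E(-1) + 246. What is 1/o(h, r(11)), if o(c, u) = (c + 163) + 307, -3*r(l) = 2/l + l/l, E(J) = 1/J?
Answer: 1/1220 ≈ 0.00081967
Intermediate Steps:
h = 750 (h = 15 + 3*(1/(-1) + 246) = 15 + 3*(-1 + 246) = 15 + 3*245 = 15 + 735 = 750)
r(l) = -1/3 - 2/(3*l) (r(l) = -(2/l + l/l)/3 = -(2/l + 1)/3 = -(1 + 2/l)/3 = -1/3 - 2/(3*l))
o(c, u) = 470 + c (o(c, u) = (163 + c) + 307 = 470 + c)
1/o(h, r(11)) = 1/(470 + 750) = 1/1220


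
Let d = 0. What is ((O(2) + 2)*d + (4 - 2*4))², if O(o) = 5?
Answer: 16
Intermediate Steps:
((O(2) + 2)*d + (4 - 2*4))² = ((5 + 2)*0 + (4 - 2*4))² = (7*0 + (4 - 8))² = (0 - 4)² = (-4)² = 16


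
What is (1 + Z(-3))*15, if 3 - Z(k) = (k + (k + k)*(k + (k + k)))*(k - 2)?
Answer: 3885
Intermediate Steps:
Z(k) = 3 - (-2 + k)*(k + 6*k**2) (Z(k) = 3 - (k + (k + k)*(k + (k + k)))*(k - 2) = 3 - (k + (2*k)*(k + 2*k))*(-2 + k) = 3 - (k + (2*k)*(3*k))*(-2 + k) = 3 - (k + 6*k**2)*(-2 + k) = 3 - (-2 + k)*(k + 6*k**2))
(1 + Z(-3))*15 = (1 + (3 - 6*(-3)**3 + 2*(-3) + 11*(-3)**2))*15 = (1 + (3 - 6*(-27) - 6 + 11*9))*15 = (1 + (3 + 162 - 6 + 99))*15 = (1 + 258)*15 = 259*15 = 3885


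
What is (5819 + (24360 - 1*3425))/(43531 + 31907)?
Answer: 4459/12573 ≈ 0.35465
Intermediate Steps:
(5819 + (24360 - 1*3425))/(43531 + 31907) = (5819 + (24360 - 3425))/75438 = (5819 + 20935)*(1/75438) = 26754*(1/75438) = 4459/12573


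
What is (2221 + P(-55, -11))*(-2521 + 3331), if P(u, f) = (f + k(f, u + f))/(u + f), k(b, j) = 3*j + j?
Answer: 1802385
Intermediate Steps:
k(b, j) = 4*j
P(u, f) = (4*u + 5*f)/(f + u) (P(u, f) = (f + 4*(u + f))/(u + f) = (f + 4*(f + u))/(f + u) = (f + (4*f + 4*u))/(f + u) = (4*u + 5*f)/(f + u))
(2221 + P(-55, -11))*(-2521 + 3331) = (2221 + (4*(-55) + 5*(-11))/(-11 - 55))*(-2521 + 3331) = (2221 + (-220 - 55)/(-66))*810 = (2221 - 1/66*(-275))*810 = (2221 + 25/6)*810 = (13351/6)*810 = 1802385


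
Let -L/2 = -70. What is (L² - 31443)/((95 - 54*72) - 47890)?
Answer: 11843/51683 ≈ 0.22915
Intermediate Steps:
L = 140 (L = -2*(-70) = 140)
(L² - 31443)/((95 - 54*72) - 47890) = (140² - 31443)/((95 - 54*72) - 47890) = (19600 - 31443)/((95 - 3888) - 47890) = -11843/(-3793 - 47890) = -11843/(-51683) = -11843*(-1/51683) = 11843/51683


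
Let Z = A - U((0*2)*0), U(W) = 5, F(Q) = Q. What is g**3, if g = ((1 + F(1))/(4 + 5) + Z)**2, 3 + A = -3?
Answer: 832972004929/531441 ≈ 1.5674e+6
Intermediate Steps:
A = -6 (A = -3 - 3 = -6)
Z = -11 (Z = -6 - 1*5 = -6 - 5 = -11)
g = 9409/81 (g = ((1 + 1)/(4 + 5) - 11)**2 = (2/9 - 11)**2 = (-97/9)**2 = 9409/81 ≈ 116.16)
g**3 = (9409/81)**3 = 832972004929/531441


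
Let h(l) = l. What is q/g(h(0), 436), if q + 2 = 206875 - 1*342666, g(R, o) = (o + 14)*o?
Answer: -135793/196200 ≈ -0.69211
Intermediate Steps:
g(R, o) = o*(14 + o) (g(R, o) = (14 + o)*o = o*(14 + o))
q = -135793 (q = -2 + (206875 - 1*342666) = -2 + (206875 - 342666) = -2 - 135791 = -135793)
q/g(h(0), 436) = -135793*1/(436*(14 + 436)) = -135793/(436*450) = -135793/196200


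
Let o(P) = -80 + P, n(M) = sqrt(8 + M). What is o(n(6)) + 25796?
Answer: 25716 + sqrt(14) ≈ 25720.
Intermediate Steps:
o(n(6)) + 25796 = (-80 + sqrt(8 + 6)) + 25796 = (-80 + sqrt(14)) + 25796 = 25716 + sqrt(14)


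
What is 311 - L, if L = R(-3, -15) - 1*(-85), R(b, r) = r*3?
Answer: 271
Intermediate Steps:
R(b, r) = 3*r
L = 40 (L = 3*(-15) - 1*(-85) = -45 + 85 = 40)
311 - L = 311 - 1*40 = 311 - 40 = 271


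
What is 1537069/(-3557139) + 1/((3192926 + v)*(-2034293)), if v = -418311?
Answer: -8675801325778453594/20077843774199850105 ≈ -0.43211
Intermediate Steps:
1537069/(-3557139) + 1/((3192926 + v)*(-2034293)) = 1537069/(-3557139) + 1/((3192926 - 418311)*(-2034293)) = 1537069*(-1/3557139) - 1/2034293/2774615 = -1537069/3557139 + (1/2774615)*(-1/2034293) = -1537069/3557139 - 1/5644379872195 = -8675801325778453594/20077843774199850105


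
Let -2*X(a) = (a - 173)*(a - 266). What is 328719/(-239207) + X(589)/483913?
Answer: -175142280535/115755376991 ≈ -1.5130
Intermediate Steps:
X(a) = -(-266 + a)*(-173 + a)/2 (X(a) = -(a - 173)*(a - 266)/2 = -(-173 + a)*(-266 + a)/2 = -(-266 + a)*(-173 + a)/2)
328719/(-239207) + X(589)/483913 = 328719/(-239207) + (-23009 - ½*589² + (439/2)*589)/483913 = 328719*(-1/239207) + (-23009 - ½*346921 + 258571/2)*(1/483913) = -328719/239207 + (-23009 - 346921/2 + 258571/2)*(1/483913) = -328719/239207 - 67184*1/483913 = -328719/239207 - 67184/483913 = -175142280535/115755376991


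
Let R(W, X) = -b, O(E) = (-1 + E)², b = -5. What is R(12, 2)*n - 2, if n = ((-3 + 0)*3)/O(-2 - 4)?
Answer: -143/49 ≈ -2.9184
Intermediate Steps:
R(W, X) = 5 (R(W, X) = -1*(-5) = 5)
n = -9/49 (n = ((-3 + 0)*3)/((-1 + (-2 - 4))²) = (-3*3)/((-1 - 6)²) = -9/((-7)²) = -9/49 ≈ -0.18367)
R(12, 2)*n - 2 = 5*(-9/49) - 2 = -45/49 - 2 = -143/49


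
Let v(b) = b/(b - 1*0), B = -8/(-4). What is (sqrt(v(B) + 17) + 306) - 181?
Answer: 125 + 3*sqrt(2) ≈ 129.24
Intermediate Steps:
B = 2 (B = -8*(-1/4) = 2)
v(b) = 1 (v(b) = b/(b + 0) = b/b = 1)
(sqrt(v(B) + 17) + 306) - 181 = (sqrt(1 + 17) + 306) - 181 = (sqrt(18) + 306) - 181 = (3*sqrt(2) + 306) - 181 = (306 + 3*sqrt(2)) - 181 = 125 + 3*sqrt(2)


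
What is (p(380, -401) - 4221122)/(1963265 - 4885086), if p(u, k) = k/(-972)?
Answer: 4102930183/2840010012 ≈ 1.4447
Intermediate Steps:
p(u, k) = -k/972 (p(u, k) = k*(-1/972) = -k/972)
(p(380, -401) - 4221122)/(1963265 - 4885086) = (-1/972*(-401) - 4221122)/(1963265 - 4885086) = (401/972 - 4221122)/(-2921821) = -4102930183/972*(-1/2921821) = 4102930183/2840010012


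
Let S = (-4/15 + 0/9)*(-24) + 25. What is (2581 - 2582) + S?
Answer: 152/5 ≈ 30.400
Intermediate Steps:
S = 157/5 (S = (-4*1/15 + 0*(1/9))*(-24) + 25 = (-4/15 + 0)*(-24) + 25 = -4/15*(-24) + 25 = 32/5 + 25 = 157/5 ≈ 31.400)
(2581 - 2582) + S = (2581 - 2582) + 157/5 = -1 + 157/5 = 152/5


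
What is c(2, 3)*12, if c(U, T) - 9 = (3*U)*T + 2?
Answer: 348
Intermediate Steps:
c(U, T) = 11 + 3*T*U (c(U, T) = 9 + ((3*U)*T + 2) = 9 + (3*T*U + 2) = 9 + (2 + 3*T*U) = 11 + 3*T*U)
c(2, 3)*12 = (11 + 3*3*2)*12 = (11 + 18)*12 = 29*12 = 348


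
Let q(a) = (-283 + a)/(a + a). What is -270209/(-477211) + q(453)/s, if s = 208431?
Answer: 25512969794722/45057901371273 ≈ 0.56623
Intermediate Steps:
q(a) = (-283 + a)/(2*a) (q(a) = (-283 + a)/((2*a)) = (-283 + a)*(1/(2*a)) = (-283 + a)/(2*a))
-270209/(-477211) + q(453)/s = -270209/(-477211) + ((1/2)*(-283 + 453)/453)/208431 = -270209*(-1/477211) + ((1/2)*(1/453)*170)*(1/208431) = 270209/477211 + (85/453)*(1/208431) = 270209/477211 + 85/94419243 = 25512969794722/45057901371273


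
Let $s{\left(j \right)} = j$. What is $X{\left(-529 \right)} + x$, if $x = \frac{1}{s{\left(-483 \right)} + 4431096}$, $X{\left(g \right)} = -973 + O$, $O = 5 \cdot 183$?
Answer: $- \frac{256975553}{4430613} \approx -58.0$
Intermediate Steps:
$O = 915$
$X{\left(g \right)} = -58$ ($X{\left(g \right)} = -973 + 915 = -58$)
$x = \frac{1}{4430613}$ ($x = \frac{1}{-483 + 4431096} = \frac{1}{4430613} \approx 2.257 \cdot 10^{-7}$)
$X{\left(-529 \right)} + x = -58 + \frac{1}{4430613} = - \frac{256975553}{4430613}$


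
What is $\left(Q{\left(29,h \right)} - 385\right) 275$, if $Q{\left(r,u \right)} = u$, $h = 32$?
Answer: $-97075$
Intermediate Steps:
$\left(Q{\left(29,h \right)} - 385\right) 275 = \left(32 - 385\right) 275 = \left(-353\right) 275 = -97075$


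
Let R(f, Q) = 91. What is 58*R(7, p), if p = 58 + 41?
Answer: 5278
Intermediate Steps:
p = 99
58*R(7, p) = 58*91 = 5278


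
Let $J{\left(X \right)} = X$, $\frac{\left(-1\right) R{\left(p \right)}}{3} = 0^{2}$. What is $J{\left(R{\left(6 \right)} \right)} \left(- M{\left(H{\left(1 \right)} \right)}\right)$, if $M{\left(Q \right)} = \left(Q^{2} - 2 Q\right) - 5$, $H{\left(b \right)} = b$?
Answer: $0$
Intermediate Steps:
$R{\left(p \right)} = 0$ ($R{\left(p \right)} = - 3 \cdot 0^{2} = \left(-3\right) 0 = 0$)
$M{\left(Q \right)} = -5 + Q^{2} - 2 Q$
$J{\left(R{\left(6 \right)} \right)} \left(- M{\left(H{\left(1 \right)} \right)}\right) = 0 \left(- (-5 + 1^{2} - 2)\right) = 0 \left(- (-5 + 1 - 2)\right) = 0 \left(\left(-1\right) \left(-6\right)\right) = 0 \cdot 6 = 0$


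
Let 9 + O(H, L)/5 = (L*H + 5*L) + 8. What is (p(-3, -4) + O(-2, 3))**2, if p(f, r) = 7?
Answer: 2209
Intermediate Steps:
O(H, L) = -5 + 25*L + 5*H*L (O(H, L) = -45 + 5*((L*H + 5*L) + 8) = -45 + 5*((H*L + 5*L) + 8) = -45 + 5*((5*L + H*L) + 8) = -45 + 5*(8 + 5*L + H*L) = -45 + (40 + 25*L + 5*H*L) = -5 + 25*L + 5*H*L)
(p(-3, -4) + O(-2, 3))**2 = (7 + (-5 + 25*3 + 5*(-2)*3))**2 = (7 + (-5 + 75 - 30))**2 = (7 + 40)**2 = 47**2 = 2209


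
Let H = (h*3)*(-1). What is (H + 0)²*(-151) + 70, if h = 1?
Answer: -1289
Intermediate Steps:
H = -3 (H = (1*3)*(-1) = 3*(-1) = -3)
(H + 0)²*(-151) + 70 = (-3 + 0)²*(-151) + 70 = (-3)²*(-151) + 70 = 9*(-151) + 70 = -1359 + 70 = -1289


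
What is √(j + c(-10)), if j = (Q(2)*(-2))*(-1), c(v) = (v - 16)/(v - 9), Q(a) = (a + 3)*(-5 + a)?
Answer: 4*I*√646/19 ≈ 5.3508*I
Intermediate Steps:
Q(a) = (-5 + a)*(3 + a) (Q(a) = (3 + a)*(-5 + a) = (-5 + a)*(3 + a))
c(v) = (-16 + v)/(-9 + v)
j = -30 (j = ((-15 + 2² - 2*2)*(-2))*(-1) = ((-15 + 4 - 4)*(-2))*(-1) = -15*(-2)*(-1) = 30*(-1) = -30)
√(j + c(-10)) = √(-30 + (-16 - 10)/(-9 - 10)) = √(-30 - 26/(-19)) = √(-30 - 1/19*(-26)) = √(-30 + 26/19) = √(-544/19) = 4*I*√646/19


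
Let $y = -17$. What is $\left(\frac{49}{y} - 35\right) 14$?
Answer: $- \frac{9016}{17} \approx -530.35$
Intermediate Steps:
$\left(\frac{49}{y} - 35\right) 14 = \left(\frac{49}{-17} - 35\right) 14 = \left(49 \left(- \frac{1}{17}\right) - 35\right) 14 = \left(- \frac{49}{17} - 35\right) 14 = \left(- \frac{644}{17}\right) 14 = - \frac{9016}{17}$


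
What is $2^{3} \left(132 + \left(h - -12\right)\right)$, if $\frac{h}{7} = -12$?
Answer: $480$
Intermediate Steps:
$h = -84$ ($h = 7 \left(-12\right) = -84$)
$2^{3} \left(132 + \left(h - -12\right)\right) = 2^{3} \left(132 - 72\right) = 8 \left(132 + \left(-84 + 12\right)\right) = 8 \left(132 - 72\right) = 8 \cdot 60 = 480$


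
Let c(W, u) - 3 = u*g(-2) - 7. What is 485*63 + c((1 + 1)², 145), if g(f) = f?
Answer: 30261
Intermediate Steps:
c(W, u) = -4 - 2*u (c(W, u) = 3 + (u*(-2) - 7) = 3 + (-2*u - 7) = 3 + (-7 - 2*u) = -4 - 2*u)
485*63 + c((1 + 1)², 145) = 485*63 + (-4 - 2*145) = 30555 + (-4 - 290) = 30555 - 294 = 30261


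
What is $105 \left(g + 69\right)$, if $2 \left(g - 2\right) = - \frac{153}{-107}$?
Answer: $\frac{1611435}{214} \approx 7530.1$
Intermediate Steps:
$g = \frac{581}{214}$ ($g = 2 + \frac{\left(-153\right) \frac{1}{-107}}{2} = 2 + \frac{\left(-153\right) \left(- \frac{1}{107}\right)}{2} = 2 + \frac{1}{2} \cdot \frac{153}{107} = 2 + \frac{153}{214} = \frac{581}{214} \approx 2.715$)
$105 \left(g + 69\right) = 105 \left(\frac{581}{214} + 69\right) = 105 \cdot \frac{15347}{214} = \frac{1611435}{214}$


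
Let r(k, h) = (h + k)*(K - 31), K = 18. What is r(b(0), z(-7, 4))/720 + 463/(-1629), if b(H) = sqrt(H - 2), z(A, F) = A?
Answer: -20569/130320 - 13*I*sqrt(2)/720 ≈ -0.15783 - 0.025534*I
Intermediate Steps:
b(H) = sqrt(-2 + H)
r(k, h) = -13*h - 13*k (r(k, h) = (h + k)*(18 - 31) = (h + k)*(-13) = -13*h - 13*k)
r(b(0), z(-7, 4))/720 + 463/(-1629) = (-13*(-7) - 13*sqrt(-2 + 0))/720 + 463/(-1629) = (91 - 13*I*sqrt(2))*(1/720) + 463*(-1/1629) = (91 - 13*I*sqrt(2))*(1/720) - 463/1629 = (91/720 - 13*I*sqrt(2)/720) - 463/1629 = -20569/130320 - 13*I*sqrt(2)/720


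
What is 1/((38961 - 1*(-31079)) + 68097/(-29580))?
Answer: 9860/690571701 ≈ 1.4278e-5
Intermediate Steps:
1/((38961 - 1*(-31079)) + 68097/(-29580)) = 1/((38961 + 31079) + 68097*(-1/29580)) = 1/(70040 - 22699/9860) = 1/(690571701/9860) = 9860/690571701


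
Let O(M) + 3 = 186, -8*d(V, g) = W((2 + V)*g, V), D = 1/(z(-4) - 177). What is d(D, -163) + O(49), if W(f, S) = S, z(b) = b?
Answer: 264985/1448 ≈ 183.00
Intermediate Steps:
D = -1/181 (D = 1/(-4 - 177) = 1/(-181) = -1/181 ≈ -0.0055249)
d(V, g) = -V/8
O(M) = 183 (O(M) = -3 + 186 = 183)
d(D, -163) + O(49) = -1/8*(-1/181) + 183 = 1/1448 + 183 = 264985/1448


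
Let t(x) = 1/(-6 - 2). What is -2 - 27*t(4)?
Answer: 11/8 ≈ 1.3750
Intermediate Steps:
t(x) = -1/8 (t(x) = 1/(-8) = -1/8)
-2 - 27*t(4) = -2 - 27*(-1/8) = -2 + 27/8 = 11/8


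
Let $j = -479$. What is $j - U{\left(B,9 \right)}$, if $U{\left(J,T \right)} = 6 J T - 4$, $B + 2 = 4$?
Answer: $-583$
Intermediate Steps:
$B = 2$ ($B = -2 + 4 = 2$)
$U{\left(J,T \right)} = -4 + 6 J T$ ($U{\left(J,T \right)} = 6 J T - 4 = -4 + 6 J T$)
$j - U{\left(B,9 \right)} = -479 - \left(-4 + 6 \cdot 2 \cdot 9\right) = -479 - \left(-4 + 108\right) = -479 - 104 = -583$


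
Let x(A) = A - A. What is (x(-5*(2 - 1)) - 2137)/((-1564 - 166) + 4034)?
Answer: -2137/2304 ≈ -0.92752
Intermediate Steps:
x(A) = 0
(x(-5*(2 - 1)) - 2137)/((-1564 - 166) + 4034) = (0 - 2137)/((-1564 - 166) + 4034) = -2137/(-1730 + 4034) = -2137/2304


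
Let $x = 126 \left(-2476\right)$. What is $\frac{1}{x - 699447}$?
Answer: $- \frac{1}{1011423} \approx -9.8871 \cdot 10^{-7}$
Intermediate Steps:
$x = -311976$
$\frac{1}{x - 699447} = \frac{1}{-311976 - 699447} = \frac{1}{-1011423} = - \frac{1}{1011423}$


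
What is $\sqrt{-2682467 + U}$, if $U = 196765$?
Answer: $i \sqrt{2485702} \approx 1576.6 i$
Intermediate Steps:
$\sqrt{-2682467 + U} = \sqrt{-2682467 + 196765} = \sqrt{-2485702} = i \sqrt{2485702}$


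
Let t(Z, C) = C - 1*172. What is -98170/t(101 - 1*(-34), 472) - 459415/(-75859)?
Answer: -730925353/2275770 ≈ -321.18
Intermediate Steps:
t(Z, C) = -172 + C (t(Z, C) = C - 172 = -172 + C)
-98170/t(101 - 1*(-34), 472) - 459415/(-75859) = -98170/(-172 + 472) - 459415/(-75859) = -98170/300 - 459415*(-1/75859) = -98170*1/300 + 459415/75859 = -9817/30 + 459415/75859 = -730925353/2275770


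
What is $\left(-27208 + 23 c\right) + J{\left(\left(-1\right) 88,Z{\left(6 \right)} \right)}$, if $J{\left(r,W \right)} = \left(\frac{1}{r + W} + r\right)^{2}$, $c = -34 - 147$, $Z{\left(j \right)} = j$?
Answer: $- \frac{158853515}{6724} \approx -23625.0$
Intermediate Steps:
$c = -181$ ($c = -34 - 147 = -181$)
$J{\left(r,W \right)} = \left(r + \frac{1}{W + r}\right)^{2}$ ($J{\left(r,W \right)} = \left(\frac{1}{W + r} + r\right)^{2} = \left(r + \frac{1}{W + r}\right)^{2}$)
$\left(-27208 + 23 c\right) + J{\left(\left(-1\right) 88,Z{\left(6 \right)} \right)} = \left(-27208 + 23 \left(-181\right)\right) + \frac{\left(1 + \left(\left(-1\right) 88\right)^{2} + 6 \left(\left(-1\right) 88\right)\right)^{2}}{\left(6 - 88\right)^{2}} = \left(-27208 - 4163\right) + \frac{\left(1 + \left(-88\right)^{2} + 6 \left(-88\right)\right)^{2}}{\left(6 - 88\right)^{2}} = -31371 + \frac{\left(1 + 7744 - 528\right)^{2}}{6724} = -31371 + \frac{7217^{2}}{6724} = -31371 + \frac{1}{6724} \cdot 52085089 = -31371 + \frac{52085089}{6724} = - \frac{158853515}{6724}$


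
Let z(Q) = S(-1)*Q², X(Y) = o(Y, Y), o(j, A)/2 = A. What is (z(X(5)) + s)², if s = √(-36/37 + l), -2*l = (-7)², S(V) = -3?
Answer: (22200 - I*√139490)²/5476 ≈ 89975.0 - 3028.2*I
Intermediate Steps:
o(j, A) = 2*A
X(Y) = 2*Y
l = -49/2 (l = -½*(-7)² = -½*49 = -49/2 ≈ -24.500)
z(Q) = -3*Q²
s = I*√139490/74 (s = √(-36/37 - 49/2) = √(-1885/74) = I*√139490/74 ≈ 5.0471*I)
(z(X(5)) + s)² = (-3*(2*5)² + I*√139490/74)² = (-3*10² + I*√139490/74)² = (-3*100 + I*√139490/74)² = (-300 + I*√139490/74)²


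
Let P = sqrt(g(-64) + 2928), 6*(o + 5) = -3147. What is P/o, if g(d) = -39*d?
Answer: -8*sqrt(339)/1059 ≈ -0.13909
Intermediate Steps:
o = -1059/2 (o = -5 + (1/6)*(-3147) = -5 - 1049/2 = -1059/2 ≈ -529.50)
P = 4*sqrt(339) (P = sqrt(-39*(-64) + 2928) = sqrt(2496 + 2928) = sqrt(5424) = 4*sqrt(339) ≈ 73.648)
P/o = (4*sqrt(339))/(-1059/2) = (4*sqrt(339))*(-2/1059) = -8*sqrt(339)/1059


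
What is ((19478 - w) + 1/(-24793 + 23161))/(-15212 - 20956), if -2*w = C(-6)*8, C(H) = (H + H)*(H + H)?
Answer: -32728127/59026176 ≈ -0.55447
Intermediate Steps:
C(H) = 4*H² (C(H) = (2*H)*(2*H) = 4*H²)
w = -576 (w = -4*(-6)²*8/2 = -4*36*8/2 = -72*8 = -½*1152 = -576)
((19478 - w) + 1/(-24793 + 23161))/(-15212 - 20956) = ((19478 - 1*(-576)) + 1/(-24793 + 23161))/(-15212 - 20956) = ((19478 + 576) + 1/(-1632))/(-36168) = (20054 - 1/1632)*(-1/36168) = (32728127/1632)*(-1/36168) = -32728127/59026176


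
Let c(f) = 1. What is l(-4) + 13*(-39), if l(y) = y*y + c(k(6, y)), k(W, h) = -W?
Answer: -490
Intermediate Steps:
l(y) = 1 + y² (l(y) = y*y + 1 = y² + 1 = 1 + y²)
l(-4) + 13*(-39) = (1 + (-4)²) + 13*(-39) = (1 + 16) - 507 = 17 - 507 = -490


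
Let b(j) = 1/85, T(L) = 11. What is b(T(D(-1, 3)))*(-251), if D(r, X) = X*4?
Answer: -251/85 ≈ -2.9529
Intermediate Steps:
D(r, X) = 4*X
b(j) = 1/85
b(T(D(-1, 3)))*(-251) = (1/85)*(-251) = -251/85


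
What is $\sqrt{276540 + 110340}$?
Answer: $8 \sqrt{6045} \approx 622.0$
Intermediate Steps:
$\sqrt{276540 + 110340} = \sqrt{386880} = 8 \sqrt{6045}$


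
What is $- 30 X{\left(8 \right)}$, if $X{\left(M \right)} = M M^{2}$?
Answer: $-15360$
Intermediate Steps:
$X{\left(M \right)} = M^{3}$
$- 30 X{\left(8 \right)} = - 30 \cdot 8^{3} = \left(-30\right) 512 = -15360$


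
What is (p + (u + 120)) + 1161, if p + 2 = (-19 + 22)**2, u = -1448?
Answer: -160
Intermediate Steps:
p = 7 (p = -2 + (-19 + 22)**2 = -2 + 3**2 = -2 + 9 = 7)
(p + (u + 120)) + 1161 = (7 + (-1448 + 120)) + 1161 = (7 - 1328) + 1161 = -1321 + 1161 = -160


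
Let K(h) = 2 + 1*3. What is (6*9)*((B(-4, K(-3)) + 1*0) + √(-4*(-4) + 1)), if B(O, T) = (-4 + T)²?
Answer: 54 + 54*√17 ≈ 276.65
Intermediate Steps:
K(h) = 5 (K(h) = 2 + 3 = 5)
(6*9)*((B(-4, K(-3)) + 1*0) + √(-4*(-4) + 1)) = (6*9)*(((-4 + 5)² + 1*0) + √(-4*(-4) + 1)) = 54*((1² + 0) + √(16 + 1)) = 54*((1 + 0) + √17) = 54*(1 + √17) = 54 + 54*√17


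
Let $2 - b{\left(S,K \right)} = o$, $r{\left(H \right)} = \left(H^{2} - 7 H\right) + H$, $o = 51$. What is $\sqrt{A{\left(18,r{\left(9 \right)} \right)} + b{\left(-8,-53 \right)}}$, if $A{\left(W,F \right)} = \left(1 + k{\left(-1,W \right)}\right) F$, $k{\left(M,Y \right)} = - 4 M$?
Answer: $\sqrt{86} \approx 9.2736$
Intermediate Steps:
$r{\left(H \right)} = H^{2} - 6 H$
$b{\left(S,K \right)} = -49$ ($b{\left(S,K \right)} = 2 - 51 = -49$)
$A{\left(W,F \right)} = 5 F$ ($A{\left(W,F \right)} = \left(1 - -4\right) F = \left(1 + 4\right) F = 5 F$)
$\sqrt{A{\left(18,r{\left(9 \right)} \right)} + b{\left(-8,-53 \right)}} = \sqrt{5 \cdot 9 \left(-6 + 9\right) - 49} = \sqrt{5 \cdot 9 \cdot 3 - 49} = \sqrt{5 \cdot 27 - 49} = \sqrt{135 - 49} = \sqrt{86}$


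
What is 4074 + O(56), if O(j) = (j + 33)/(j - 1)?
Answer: 224159/55 ≈ 4075.6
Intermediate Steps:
O(j) = (33 + j)/(-1 + j)
4074 + O(56) = 4074 + (33 + 56)/(-1 + 56) = 4074 + 89/55 = 224159/55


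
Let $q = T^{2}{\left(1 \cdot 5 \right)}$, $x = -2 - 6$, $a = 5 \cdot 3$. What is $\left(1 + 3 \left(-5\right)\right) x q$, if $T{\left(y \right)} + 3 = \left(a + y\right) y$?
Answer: $1053808$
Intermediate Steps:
$a = 15$
$x = -8$ ($x = -2 - 6 = -8$)
$T{\left(y \right)} = -3 + y \left(15 + y\right)$ ($T{\left(y \right)} = -3 + \left(15 + y\right) y = -3 + y \left(15 + y\right)$)
$q = 9409$ ($q = \left(-3 + \left(1 \cdot 5\right)^{2} + 15 \cdot 1 \cdot 5\right)^{2} = \left(-3 + 5^{2} + 15 \cdot 5\right)^{2} = \left(-3 + 25 + 75\right)^{2} = 97^{2} = 9409$)
$\left(1 + 3 \left(-5\right)\right) x q = \left(1 + 3 \left(-5\right)\right) \left(-8\right) 9409 = \left(1 - 15\right) \left(-8\right) 9409 = \left(-14\right) \left(-8\right) 9409 = 112 \cdot 9409 = 1053808$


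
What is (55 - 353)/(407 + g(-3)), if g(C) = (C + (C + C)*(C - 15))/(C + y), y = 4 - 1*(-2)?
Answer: -149/221 ≈ -0.67421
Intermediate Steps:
y = 6 (y = 4 + 2 = 6)
g(C) = (C + 2*C*(-15 + C))/(6 + C) (g(C) = (C + (C + C)*(C - 15))/(C + 6) = (C + (2*C)*(-15 + C))/(6 + C) = (C + 2*C*(-15 + C))/(6 + C))
(55 - 353)/(407 + g(-3)) = (55 - 353)/(407 - 3*(-29 + 2*(-3))/(6 - 3)) = -298/(407 - 3*(-29 - 6)/3) = -298/(407 - 3*1/3*(-35)) = -298/(407 + 35) = -298/442 = -298*1/442 = -149/221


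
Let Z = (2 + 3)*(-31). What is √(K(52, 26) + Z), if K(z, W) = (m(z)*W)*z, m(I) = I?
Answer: √70149 ≈ 264.86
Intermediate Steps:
Z = -155 (Z = 5*(-31) = -155)
K(z, W) = W*z² (K(z, W) = (z*W)*z = (W*z)*z = W*z²)
√(K(52, 26) + Z) = √(26*52² - 155) = √(26*2704 - 155) = √(70304 - 155) = √70149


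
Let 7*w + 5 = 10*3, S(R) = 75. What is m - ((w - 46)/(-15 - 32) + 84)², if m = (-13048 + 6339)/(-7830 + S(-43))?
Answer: -128726209858/17859765 ≈ -7207.6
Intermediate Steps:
w = 25/7 (w = -5/7 + (10*3)/7 = -5/7 + (⅐)*30 = -5/7 + 30/7 = 25/7 ≈ 3.5714)
m = 6709/7755 (m = (-13048 + 6339)/(-7830 + 75) = -6709/(-7755) = -6709*(-1/7755) = 6709/7755 ≈ 0.86512)
m - ((w - 46)/(-15 - 32) + 84)² = 6709/7755 - ((25/7 - 46)/(-15 - 32) + 84)² = 6709/7755 - (-297/7/(-47) + 84)² = 6709/7755 - (-297/7*(-1/47) + 84)² = 6709/7755 - (297/329 + 84)² = 6709/7755 - (27933/329)² = 6709/7755 - 1*780252489/108241 = 6709/7755 - 780252489/108241 = -128726209858/17859765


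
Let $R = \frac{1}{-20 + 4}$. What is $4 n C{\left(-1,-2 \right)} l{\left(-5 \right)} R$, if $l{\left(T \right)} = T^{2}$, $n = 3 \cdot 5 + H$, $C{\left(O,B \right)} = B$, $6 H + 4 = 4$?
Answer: $\frac{375}{2} \approx 187.5$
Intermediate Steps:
$H = 0$ ($H = - \frac{2}{3} + \frac{1}{6} \cdot 4 = - \frac{2}{3} + \frac{2}{3} = 0$)
$R = - \frac{1}{16}$ ($R = \frac{1}{-16} = - \frac{1}{16} \approx -0.0625$)
$n = 15$ ($n = 3 \cdot 5 + 0 = 15 + 0 = 15$)
$4 n C{\left(-1,-2 \right)} l{\left(-5 \right)} R = 4 \cdot 15 \left(-2\right) \left(-5\right)^{2} \left(- \frac{1}{16}\right) = 60 \left(-2\right) 25 \left(- \frac{1}{16}\right) = \left(-120\right) 25 \left(- \frac{1}{16}\right) = \left(-3000\right) \left(- \frac{1}{16}\right) = \frac{375}{2}$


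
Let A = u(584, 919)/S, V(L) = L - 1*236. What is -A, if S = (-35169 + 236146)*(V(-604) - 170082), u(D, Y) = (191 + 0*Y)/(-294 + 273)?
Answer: -191/721379206674 ≈ -2.6477e-10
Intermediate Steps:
V(L) = -236 + L (V(L) = L - 236 = -236 + L)
u(D, Y) = -191/21 (u(D, Y) = (191 + 0)/(-21) = 191*(-1/21) = -191/21)
S = -34351390794 (S = (-35169 + 236146)*((-236 - 604) - 170082) = 200977*(-840 - 170082) = 200977*(-170922) = -34351390794)
A = 191/721379206674 (A = -191/21/(-34351390794) = -191/21*(-1/34351390794) = 191/721379206674 ≈ 2.6477e-10)
-A = -1*191/721379206674 = -191/721379206674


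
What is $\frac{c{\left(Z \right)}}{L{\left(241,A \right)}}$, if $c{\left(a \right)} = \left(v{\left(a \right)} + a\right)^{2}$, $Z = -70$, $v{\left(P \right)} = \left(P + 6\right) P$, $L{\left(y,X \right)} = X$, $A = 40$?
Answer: $\frac{972405}{2} \approx 4.862 \cdot 10^{5}$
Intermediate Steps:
$v{\left(P \right)} = P \left(6 + P\right)$ ($v{\left(P \right)} = \left(6 + P\right) P = P \left(6 + P\right)$)
$c{\left(a \right)} = \left(a + a \left(6 + a\right)\right)^{2}$ ($c{\left(a \right)} = \left(a \left(6 + a\right) + a\right)^{2} = \left(a + a \left(6 + a\right)\right)^{2}$)
$\frac{c{\left(Z \right)}}{L{\left(241,A \right)}} = \frac{\left(-70\right)^{2} \left(7 - 70\right)^{2}}{40} = 4900 \left(-63\right)^{2} \cdot \frac{1}{40} = 4900 \cdot 3969 \cdot \frac{1}{40} = 19448100 \cdot \frac{1}{40} = \frac{972405}{2}$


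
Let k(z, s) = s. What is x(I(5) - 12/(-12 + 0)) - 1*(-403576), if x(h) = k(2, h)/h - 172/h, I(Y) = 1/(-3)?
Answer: 403319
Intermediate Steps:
I(Y) = -⅓
x(h) = 1 - 172/h (x(h) = h/h - 172/h = 1 - 172/h)
x(I(5) - 12/(-12 + 0)) - 1*(-403576) = (-172 + (-⅓ - 12/(-12 + 0)))/(-⅓ - 12/(-12 + 0)) - 1*(-403576) = (-172 + (-⅓ - 12/(-12)))/(-⅓ - 12/(-12)) + 403576 = (-172 + (-⅓ - 1/12*(-12)))/(-⅓ - 1/12*(-12)) + 403576 = (-172 + (-⅓ + 1))/(-⅓ + 1) + 403576 = (-172 + ⅔)/(⅔) + 403576 = (3/2)*(-514/3) + 403576 = -257 + 403576 = 403319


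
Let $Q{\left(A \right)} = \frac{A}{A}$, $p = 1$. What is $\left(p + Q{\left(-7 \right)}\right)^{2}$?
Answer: $4$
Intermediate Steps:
$Q{\left(A \right)} = 1$
$\left(p + Q{\left(-7 \right)}\right)^{2} = \left(1 + 1\right)^{2} = 2^{2} = 4$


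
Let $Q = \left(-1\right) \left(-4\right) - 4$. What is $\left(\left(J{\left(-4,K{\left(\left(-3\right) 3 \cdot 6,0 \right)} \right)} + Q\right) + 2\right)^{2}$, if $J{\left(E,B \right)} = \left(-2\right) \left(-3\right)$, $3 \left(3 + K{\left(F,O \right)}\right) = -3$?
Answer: $64$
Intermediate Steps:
$K{\left(F,O \right)} = -4$ ($K{\left(F,O \right)} = -3 + \frac{1}{3} \left(-3\right) = -3 - 1 = -4$)
$Q = 0$ ($Q = 4 - 4 = 0$)
$J{\left(E,B \right)} = 6$
$\left(\left(J{\left(-4,K{\left(\left(-3\right) 3 \cdot 6,0 \right)} \right)} + Q\right) + 2\right)^{2} = \left(\left(6 + 0\right) + 2\right)^{2} = \left(6 + 2\right)^{2} = 8^{2} = 64$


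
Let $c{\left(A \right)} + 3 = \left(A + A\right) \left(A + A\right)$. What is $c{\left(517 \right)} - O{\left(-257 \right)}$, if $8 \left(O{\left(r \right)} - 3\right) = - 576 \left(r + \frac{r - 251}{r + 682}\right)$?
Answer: $\frac{446487974}{425} \approx 1.0506 \cdot 10^{6}$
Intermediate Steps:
$O{\left(r \right)} = 3 - 72 r - \frac{72 \left(-251 + r\right)}{682 + r}$ ($O{\left(r \right)} = 3 + \frac{\left(-576\right) \left(r + \frac{r - 251}{r + 682}\right)}{8} = 3 + \frac{\left(-576\right) \left(r + \frac{-251 + r}{682 + r}\right)}{8} = 3 + \frac{- 576 r - \frac{576 \left(-251 + r\right)}{682 + r}}{8} = 3 - \left(72 r + \frac{72 \left(-251 + r\right)}{682 + r}\right) = 3 - 72 r - \frac{72 \left(-251 + r\right)}{682 + r}$)
$c{\left(A \right)} = -3 + 4 A^{2}$ ($c{\left(A \right)} = -3 + \left(A + A\right) \left(A + A\right) = -3 + 2 A 2 A = -3 + 4 A^{2}$)
$c{\left(517 \right)} - O{\left(-257 \right)} = \left(-3 + 4 \cdot 517^{2}\right) - \frac{3 \left(6706 - -4212487 - 24 \left(-257\right)^{2}\right)}{682 - 257} = \left(-3 + 4 \cdot 267289\right) - \frac{3 \left(6706 + 4212487 - 1585176\right)}{425} = \left(-3 + 1069156\right) - 3 \cdot \frac{1}{425} \left(6706 + 4212487 - 1585176\right) = 1069153 - 3 \cdot \frac{1}{425} \cdot 2634017 = 1069153 - \frac{7902051}{425} = \frac{446487974}{425}$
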